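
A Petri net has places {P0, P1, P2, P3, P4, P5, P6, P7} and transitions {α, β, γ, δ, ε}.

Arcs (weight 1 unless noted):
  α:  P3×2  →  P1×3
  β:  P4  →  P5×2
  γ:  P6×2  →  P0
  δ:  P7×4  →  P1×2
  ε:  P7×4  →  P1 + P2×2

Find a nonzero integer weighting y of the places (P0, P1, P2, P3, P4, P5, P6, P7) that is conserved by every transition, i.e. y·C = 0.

Incidence matrix C (rows=places, cols=transitions):
        α    β    γ    δ    ε
   P0   0    0    1    0    0
   P1   3    0    0    2    1
   P2   0    0    0    0    2
   P3  -2    0    0    0    0
   P4   0   -1    0    0    0
   P5   0    2    0    0    0
   P6   0    0   -2    0    0
   P7   0    0    0   -4   -4

Candidate y = [0, 0, 0, 0, 2, 1, 0, 0]; check y·C column-wise:
  col α: 0·3 + 0·-2 + 2·0 + 1·0 = 0
  col β: 2·-1 + 1·2 = 0
  col γ: 0·1 + 2·0 + 1·0 + 0·-2 = 0
  col δ: 0·2 + 2·0 + 1·0 + 0·-4 = 0
  col ε: 0·1 + 0·2 + 2·0 + 1·0 + 0·-4 = 0

y = (P0:0, P1:0, P2:0, P3:0, P4:2, P5:1, P6:0, P7:0)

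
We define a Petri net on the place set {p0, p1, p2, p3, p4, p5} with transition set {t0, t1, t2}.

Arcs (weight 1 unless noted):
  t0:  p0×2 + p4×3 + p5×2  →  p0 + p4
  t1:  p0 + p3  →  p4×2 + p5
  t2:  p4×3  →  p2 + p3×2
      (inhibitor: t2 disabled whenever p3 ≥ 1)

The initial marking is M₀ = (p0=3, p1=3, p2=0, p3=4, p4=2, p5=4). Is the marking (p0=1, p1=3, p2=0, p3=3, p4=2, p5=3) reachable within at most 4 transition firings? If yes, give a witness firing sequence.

step 1: fire t1:  (p0=3, p1=3, p2=0, p3=4, p4=2, p5=4) → (p0=2, p1=3, p2=0, p3=3, p4=4, p5=5)
step 2: fire t0:  (p0=2, p1=3, p2=0, p3=3, p4=4, p5=5) → (p0=1, p1=3, p2=0, p3=3, p4=2, p5=3)

YES — reachable via ⟨t1, t0⟩ (2 firings)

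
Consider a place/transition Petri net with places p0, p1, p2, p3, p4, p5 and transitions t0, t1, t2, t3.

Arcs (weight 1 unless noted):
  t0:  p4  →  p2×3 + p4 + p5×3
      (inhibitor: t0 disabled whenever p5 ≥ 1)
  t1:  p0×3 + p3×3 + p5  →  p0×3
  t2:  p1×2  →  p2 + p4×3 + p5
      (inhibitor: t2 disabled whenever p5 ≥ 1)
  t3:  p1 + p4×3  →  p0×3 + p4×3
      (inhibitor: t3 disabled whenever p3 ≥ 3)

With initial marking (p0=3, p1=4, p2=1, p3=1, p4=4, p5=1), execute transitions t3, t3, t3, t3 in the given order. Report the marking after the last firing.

(p0=15, p1=0, p2=1, p3=1, p4=4, p5=1)

step 1: fire t3:  (p0=3, p1=4, p2=1, p3=1, p4=4, p5=1) → (p0=6, p1=3, p2=1, p3=1, p4=4, p5=1)
step 2: fire t3:  (p0=6, p1=3, p2=1, p3=1, p4=4, p5=1) → (p0=9, p1=2, p2=1, p3=1, p4=4, p5=1)
step 3: fire t3:  (p0=9, p1=2, p2=1, p3=1, p4=4, p5=1) → (p0=12, p1=1, p2=1, p3=1, p4=4, p5=1)
step 4: fire t3:  (p0=12, p1=1, p2=1, p3=1, p4=4, p5=1) → (p0=15, p1=0, p2=1, p3=1, p4=4, p5=1)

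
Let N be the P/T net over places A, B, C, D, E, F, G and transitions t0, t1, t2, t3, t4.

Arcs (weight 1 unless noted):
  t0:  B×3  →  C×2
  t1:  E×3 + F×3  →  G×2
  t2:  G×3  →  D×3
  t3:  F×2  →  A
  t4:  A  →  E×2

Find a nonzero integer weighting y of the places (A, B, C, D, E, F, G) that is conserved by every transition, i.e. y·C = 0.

y = (A:0, B:2, C:3, D:0, E:0, F:0, G:0)

Incidence matrix C (rows=places, cols=transitions):
       t0   t1   t2   t3   t4
    A   0    0    0    1   -1
    B  -3    0    0    0    0
    C   2    0    0    0    0
    D   0    0    3    0    0
    E   0   -3    0    0    2
    F   0   -3    0   -2    0
    G   0    2   -3    0    0

Candidate y = [0, 2, 3, 0, 0, 0, 0]; check y·C column-wise:
  col t0: 2·-3 + 3·2 = 0
  col t1: 2·0 + 3·0 + 0·-3 + 0·-3 + 0·2 = 0
  col t2: 2·0 + 3·0 + 0·3 + 0·-3 = 0
  col t3: 0·1 + 2·0 + 3·0 + 0·-2 = 0
  col t4: 0·-1 + 2·0 + 3·0 + 0·2 = 0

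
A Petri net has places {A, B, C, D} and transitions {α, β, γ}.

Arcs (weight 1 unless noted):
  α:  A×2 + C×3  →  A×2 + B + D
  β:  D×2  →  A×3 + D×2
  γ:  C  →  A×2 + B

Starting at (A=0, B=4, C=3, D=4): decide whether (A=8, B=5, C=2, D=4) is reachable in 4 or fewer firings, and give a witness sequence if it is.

YES — reachable via ⟨β, β, γ⟩ (3 firings)

step 1: fire β:  (A=0, B=4, C=3, D=4) → (A=3, B=4, C=3, D=4)
step 2: fire β:  (A=3, B=4, C=3, D=4) → (A=6, B=4, C=3, D=4)
step 3: fire γ:  (A=6, B=4, C=3, D=4) → (A=8, B=5, C=2, D=4)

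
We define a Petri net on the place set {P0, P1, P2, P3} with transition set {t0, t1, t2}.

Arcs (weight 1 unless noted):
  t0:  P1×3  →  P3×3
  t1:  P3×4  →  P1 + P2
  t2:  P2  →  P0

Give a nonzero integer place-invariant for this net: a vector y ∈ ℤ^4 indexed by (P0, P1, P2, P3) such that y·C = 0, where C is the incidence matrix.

y = (P0:3, P1:1, P2:3, P3:1)

Incidence matrix C (rows=places, cols=transitions):
       t0   t1   t2
   P0   0    0    1
   P1  -3    1    0
   P2   0    1   -1
   P3   3   -4    0

Candidate y = [3, 1, 3, 1]; check y·C column-wise:
  col t0: 3·0 + 1·-3 + 3·0 + 1·3 = 0
  col t1: 3·0 + 1·1 + 3·1 + 1·-4 = 0
  col t2: 3·1 + 1·0 + 3·-1 + 1·0 = 0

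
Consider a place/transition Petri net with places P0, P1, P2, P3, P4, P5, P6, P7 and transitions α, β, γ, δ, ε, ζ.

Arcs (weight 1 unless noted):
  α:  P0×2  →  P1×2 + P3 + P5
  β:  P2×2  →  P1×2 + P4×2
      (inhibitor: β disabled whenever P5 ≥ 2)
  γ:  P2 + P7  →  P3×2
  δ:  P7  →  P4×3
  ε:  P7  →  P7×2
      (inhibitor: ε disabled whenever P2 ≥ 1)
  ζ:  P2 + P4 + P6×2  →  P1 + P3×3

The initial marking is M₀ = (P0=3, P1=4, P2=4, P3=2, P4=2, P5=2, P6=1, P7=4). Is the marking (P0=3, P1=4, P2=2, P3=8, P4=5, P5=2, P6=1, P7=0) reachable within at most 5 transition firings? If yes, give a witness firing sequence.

NO — not reachable within 5 firings

depth 0: 1 marking
depth 1: 4 markings reached so far
depth 2: 9 markings reached so far
depth 3: 16 markings reached so far
depth 4: 25 markings reached so far
depth 5: 30 markings reached so far
target is not among the 30 markings reachable within 5 steps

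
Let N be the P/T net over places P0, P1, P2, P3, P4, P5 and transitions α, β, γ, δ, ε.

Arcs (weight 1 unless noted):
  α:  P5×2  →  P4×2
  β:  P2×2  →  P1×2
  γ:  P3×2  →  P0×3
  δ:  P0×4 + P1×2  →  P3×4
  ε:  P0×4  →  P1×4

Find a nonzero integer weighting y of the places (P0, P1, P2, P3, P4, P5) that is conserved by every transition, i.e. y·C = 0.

Incidence matrix C (rows=places, cols=transitions):
        α    β    γ    δ    ε
   P0   0    0    3   -4   -4
   P1   0    2    0   -2    4
   P2   0   -2    0    0    0
   P3   0    0   -2    4    0
   P4   2    0    0    0    0
   P5  -2    0    0    0    0

Candidate y = [2, 2, 2, 3, 0, 0]; check y·C column-wise:
  col α: 2·0 + 2·0 + 2·0 + 3·0 + 0·2 + 0·-2 = 0
  col β: 2·0 + 2·2 + 2·-2 + 3·0 = 0
  col γ: 2·3 + 2·0 + 2·0 + 3·-2 = 0
  col δ: 2·-4 + 2·-2 + 2·0 + 3·4 = 0
  col ε: 2·-4 + 2·4 + 2·0 + 3·0 = 0

y = (P0:2, P1:2, P2:2, P3:3, P4:0, P5:0)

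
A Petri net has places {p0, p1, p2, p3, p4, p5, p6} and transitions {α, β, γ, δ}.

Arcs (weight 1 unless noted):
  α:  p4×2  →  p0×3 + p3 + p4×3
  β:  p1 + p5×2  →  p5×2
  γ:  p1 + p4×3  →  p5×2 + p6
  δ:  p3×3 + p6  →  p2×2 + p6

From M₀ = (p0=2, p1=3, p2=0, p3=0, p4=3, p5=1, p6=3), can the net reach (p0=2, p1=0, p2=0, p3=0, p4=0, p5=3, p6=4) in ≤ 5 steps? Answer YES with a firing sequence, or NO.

step 1: fire γ:  (p0=2, p1=3, p2=0, p3=0, p4=3, p5=1, p6=3) → (p0=2, p1=2, p2=0, p3=0, p4=0, p5=3, p6=4)
step 2: fire β:  (p0=2, p1=2, p2=0, p3=0, p4=0, p5=3, p6=4) → (p0=2, p1=1, p2=0, p3=0, p4=0, p5=3, p6=4)
step 3: fire β:  (p0=2, p1=1, p2=0, p3=0, p4=0, p5=3, p6=4) → (p0=2, p1=0, p2=0, p3=0, p4=0, p5=3, p6=4)

YES — reachable via ⟨γ, β, β⟩ (3 firings)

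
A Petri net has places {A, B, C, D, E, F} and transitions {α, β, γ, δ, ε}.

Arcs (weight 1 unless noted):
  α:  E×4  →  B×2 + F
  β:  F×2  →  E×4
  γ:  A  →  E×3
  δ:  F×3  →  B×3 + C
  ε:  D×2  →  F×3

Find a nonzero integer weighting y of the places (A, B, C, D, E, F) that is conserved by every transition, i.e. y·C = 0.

Incidence matrix C (rows=places, cols=transitions):
        α    β    γ    δ    ε
    A   0    0   -1    0    0
    B   2    0    0    3    0
    C   0    0    0    1    0
    D   0    0    0    0   -2
    E  -4    4    3    0    0
    F   1   -2    0   -3    3

Candidate y = [3, 1, 3, 3, 1, 2]; check y·C column-wise:
  col α: 3·0 + 1·2 + 3·0 + 3·0 + 1·-4 + 2·1 = 0
  col β: 3·0 + 1·0 + 3·0 + 3·0 + 1·4 + 2·-2 = 0
  col γ: 3·-1 + 1·0 + 3·0 + 3·0 + 1·3 + 2·0 = 0
  col δ: 3·0 + 1·3 + 3·1 + 3·0 + 1·0 + 2·-3 = 0
  col ε: 3·0 + 1·0 + 3·0 + 3·-2 + 1·0 + 2·3 = 0

y = (A:3, B:1, C:3, D:3, E:1, F:2)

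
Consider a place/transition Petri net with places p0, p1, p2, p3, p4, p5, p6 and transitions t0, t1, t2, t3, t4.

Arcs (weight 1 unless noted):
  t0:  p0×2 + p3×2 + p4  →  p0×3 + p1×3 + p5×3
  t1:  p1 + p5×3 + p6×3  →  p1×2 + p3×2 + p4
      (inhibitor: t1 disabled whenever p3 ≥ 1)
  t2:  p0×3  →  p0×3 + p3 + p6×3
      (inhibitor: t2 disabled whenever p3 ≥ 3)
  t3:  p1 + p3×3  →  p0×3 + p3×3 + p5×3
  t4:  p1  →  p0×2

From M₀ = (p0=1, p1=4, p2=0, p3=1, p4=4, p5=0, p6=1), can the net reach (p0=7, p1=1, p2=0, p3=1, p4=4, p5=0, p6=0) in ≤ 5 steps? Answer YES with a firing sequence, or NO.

NO — not reachable within 5 firings

depth 0: 1 marking
depth 1: 2 markings reached so far
depth 2: 4 markings reached so far
depth 3: 8 markings reached so far
depth 4: 15 markings reached so far
depth 5: 26 markings reached so far
target is not among the 26 markings reachable within 5 steps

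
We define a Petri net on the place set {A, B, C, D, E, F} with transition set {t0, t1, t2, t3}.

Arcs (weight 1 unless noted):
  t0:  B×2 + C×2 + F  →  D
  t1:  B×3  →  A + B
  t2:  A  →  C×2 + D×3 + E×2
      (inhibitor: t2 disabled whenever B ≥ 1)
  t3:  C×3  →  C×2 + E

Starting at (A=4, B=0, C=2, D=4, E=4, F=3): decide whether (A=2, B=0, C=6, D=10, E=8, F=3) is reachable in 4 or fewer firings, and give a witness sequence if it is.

YES — reachable via ⟨t2, t2⟩ (2 firings)

step 1: fire t2:  (A=4, B=0, C=2, D=4, E=4, F=3) → (A=3, B=0, C=4, D=7, E=6, F=3)
step 2: fire t2:  (A=3, B=0, C=4, D=7, E=6, F=3) → (A=2, B=0, C=6, D=10, E=8, F=3)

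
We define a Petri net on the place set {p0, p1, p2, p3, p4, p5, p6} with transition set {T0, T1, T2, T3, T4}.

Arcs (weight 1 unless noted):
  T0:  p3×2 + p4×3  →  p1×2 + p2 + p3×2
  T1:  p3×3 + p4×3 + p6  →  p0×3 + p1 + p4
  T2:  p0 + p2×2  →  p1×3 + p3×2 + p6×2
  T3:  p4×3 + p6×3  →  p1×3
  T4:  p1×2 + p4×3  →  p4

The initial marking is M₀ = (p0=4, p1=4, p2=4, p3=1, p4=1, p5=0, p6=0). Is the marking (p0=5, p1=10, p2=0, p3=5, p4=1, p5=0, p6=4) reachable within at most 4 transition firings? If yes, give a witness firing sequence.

depth 0: 1 marking
depth 1: 2 markings reached so far
depth 2: 3 markings reached so far
depth 3: 3 markings reached so far
(frontier empty at depth 3; search complete)
target is not among the 3 markings reachable within 4 steps

NO — not reachable within 4 firings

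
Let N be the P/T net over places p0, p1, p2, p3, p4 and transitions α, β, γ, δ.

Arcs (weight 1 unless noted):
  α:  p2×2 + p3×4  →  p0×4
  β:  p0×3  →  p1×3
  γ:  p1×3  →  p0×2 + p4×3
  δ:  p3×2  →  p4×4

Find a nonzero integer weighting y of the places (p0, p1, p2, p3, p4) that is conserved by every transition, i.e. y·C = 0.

Incidence matrix C (rows=places, cols=transitions):
        α    β    γ    δ
   p0   4   -3    2    0
   p1   0    3   -3    0
   p2  -2    0    0    0
   p3  -4    0    0   -2
   p4   0    0    3    4

Candidate y = [3, 3, 2, 2, 1]; check y·C column-wise:
  col α: 3·4 + 3·0 + 2·-2 + 2·-4 + 1·0 = 0
  col β: 3·-3 + 3·3 + 2·0 + 2·0 + 1·0 = 0
  col γ: 3·2 + 3·-3 + 2·0 + 2·0 + 1·3 = 0
  col δ: 3·0 + 3·0 + 2·0 + 2·-2 + 1·4 = 0

y = (p0:3, p1:3, p2:2, p3:2, p4:1)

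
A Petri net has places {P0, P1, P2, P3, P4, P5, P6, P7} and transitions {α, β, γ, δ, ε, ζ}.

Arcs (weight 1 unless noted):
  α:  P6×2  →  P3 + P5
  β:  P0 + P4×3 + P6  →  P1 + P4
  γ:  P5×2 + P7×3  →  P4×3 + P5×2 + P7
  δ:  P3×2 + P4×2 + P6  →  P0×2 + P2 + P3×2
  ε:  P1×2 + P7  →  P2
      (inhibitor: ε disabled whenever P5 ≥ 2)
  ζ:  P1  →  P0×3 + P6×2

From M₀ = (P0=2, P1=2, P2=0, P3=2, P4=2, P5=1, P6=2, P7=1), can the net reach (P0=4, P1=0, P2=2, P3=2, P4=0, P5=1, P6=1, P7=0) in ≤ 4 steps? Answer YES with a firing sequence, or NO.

step 1: fire δ:  (P0=2, P1=2, P2=0, P3=2, P4=2, P5=1, P6=2, P7=1) → (P0=4, P1=2, P2=1, P3=2, P4=0, P5=1, P6=1, P7=1)
step 2: fire ε:  (P0=4, P1=2, P2=1, P3=2, P4=0, P5=1, P6=1, P7=1) → (P0=4, P1=0, P2=2, P3=2, P4=0, P5=1, P6=1, P7=0)

YES — reachable via ⟨δ, ε⟩ (2 firings)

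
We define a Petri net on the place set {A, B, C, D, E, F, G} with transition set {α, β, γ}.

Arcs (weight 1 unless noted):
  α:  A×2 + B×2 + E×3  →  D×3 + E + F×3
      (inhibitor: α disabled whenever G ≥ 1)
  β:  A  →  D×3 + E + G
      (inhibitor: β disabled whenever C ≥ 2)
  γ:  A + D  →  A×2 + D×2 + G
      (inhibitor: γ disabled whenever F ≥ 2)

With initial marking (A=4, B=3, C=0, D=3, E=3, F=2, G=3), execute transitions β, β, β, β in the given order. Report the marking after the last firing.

step 1: fire β:  (A=4, B=3, C=0, D=3, E=3, F=2, G=3) → (A=3, B=3, C=0, D=6, E=4, F=2, G=4)
step 2: fire β:  (A=3, B=3, C=0, D=6, E=4, F=2, G=4) → (A=2, B=3, C=0, D=9, E=5, F=2, G=5)
step 3: fire β:  (A=2, B=3, C=0, D=9, E=5, F=2, G=5) → (A=1, B=3, C=0, D=12, E=6, F=2, G=6)
step 4: fire β:  (A=1, B=3, C=0, D=12, E=6, F=2, G=6) → (A=0, B=3, C=0, D=15, E=7, F=2, G=7)

(A=0, B=3, C=0, D=15, E=7, F=2, G=7)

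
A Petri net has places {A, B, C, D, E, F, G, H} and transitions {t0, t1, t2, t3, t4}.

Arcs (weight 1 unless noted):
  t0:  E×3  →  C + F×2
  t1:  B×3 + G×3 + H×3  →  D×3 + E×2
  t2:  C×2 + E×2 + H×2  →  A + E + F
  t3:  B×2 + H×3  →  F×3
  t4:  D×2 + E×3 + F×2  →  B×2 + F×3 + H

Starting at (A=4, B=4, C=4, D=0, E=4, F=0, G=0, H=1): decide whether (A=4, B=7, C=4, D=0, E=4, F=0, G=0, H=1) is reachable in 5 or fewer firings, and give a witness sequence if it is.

depth 0: 1 marking
depth 1: 2 markings reached so far
depth 2: 2 markings reached so far
(frontier empty at depth 2; search complete)
target is not among the 2 markings reachable within 5 steps

NO — not reachable within 5 firings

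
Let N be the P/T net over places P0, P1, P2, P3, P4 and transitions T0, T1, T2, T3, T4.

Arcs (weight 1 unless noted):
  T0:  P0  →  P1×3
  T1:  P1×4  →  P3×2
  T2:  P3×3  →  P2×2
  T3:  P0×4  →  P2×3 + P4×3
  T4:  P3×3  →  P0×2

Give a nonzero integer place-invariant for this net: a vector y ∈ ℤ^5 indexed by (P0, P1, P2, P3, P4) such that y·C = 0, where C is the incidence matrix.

Incidence matrix C (rows=places, cols=transitions):
       T0   T1   T2   T3   T4
   P0  -1    0    0   -4    2
   P1   3   -4    0    0    0
   P2   0    0    2    3    0
   P3   0    2   -3    0   -3
   P4   0    0    0    3    0

Candidate y = [3, 1, 3, 2, 1]; check y·C column-wise:
  col T0: 3·-1 + 1·3 + 3·0 + 2·0 + 1·0 = 0
  col T1: 3·0 + 1·-4 + 3·0 + 2·2 + 1·0 = 0
  col T2: 3·0 + 1·0 + 3·2 + 2·-3 + 1·0 = 0
  col T3: 3·-4 + 1·0 + 3·3 + 2·0 + 1·3 = 0
  col T4: 3·2 + 1·0 + 3·0 + 2·-3 + 1·0 = 0

y = (P0:3, P1:1, P2:3, P3:2, P4:1)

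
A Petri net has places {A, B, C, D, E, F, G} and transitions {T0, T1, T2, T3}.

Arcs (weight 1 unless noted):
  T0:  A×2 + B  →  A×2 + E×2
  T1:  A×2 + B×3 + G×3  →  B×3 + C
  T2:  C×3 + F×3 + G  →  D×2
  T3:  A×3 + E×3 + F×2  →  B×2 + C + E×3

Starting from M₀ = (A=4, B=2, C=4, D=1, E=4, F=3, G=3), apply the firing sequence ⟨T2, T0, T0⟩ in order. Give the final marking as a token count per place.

step 1: fire T2:  (A=4, B=2, C=4, D=1, E=4, F=3, G=3) → (A=4, B=2, C=1, D=3, E=4, F=0, G=2)
step 2: fire T0:  (A=4, B=2, C=1, D=3, E=4, F=0, G=2) → (A=4, B=1, C=1, D=3, E=6, F=0, G=2)
step 3: fire T0:  (A=4, B=1, C=1, D=3, E=6, F=0, G=2) → (A=4, B=0, C=1, D=3, E=8, F=0, G=2)

(A=4, B=0, C=1, D=3, E=8, F=0, G=2)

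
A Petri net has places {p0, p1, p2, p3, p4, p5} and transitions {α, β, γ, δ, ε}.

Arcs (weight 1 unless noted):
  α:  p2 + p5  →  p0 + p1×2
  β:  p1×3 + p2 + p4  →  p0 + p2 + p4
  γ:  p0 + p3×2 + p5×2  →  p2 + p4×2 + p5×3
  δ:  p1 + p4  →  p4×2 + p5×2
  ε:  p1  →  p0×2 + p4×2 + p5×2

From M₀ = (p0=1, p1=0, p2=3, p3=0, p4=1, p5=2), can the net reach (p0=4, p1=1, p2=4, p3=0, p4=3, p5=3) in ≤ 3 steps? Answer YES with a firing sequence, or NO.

depth 0: 1 marking
depth 1: 2 markings reached so far
depth 2: 5 markings reached so far
depth 3: 11 markings reached so far
target is not among the 11 markings reachable within 3 steps

NO — not reachable within 3 firings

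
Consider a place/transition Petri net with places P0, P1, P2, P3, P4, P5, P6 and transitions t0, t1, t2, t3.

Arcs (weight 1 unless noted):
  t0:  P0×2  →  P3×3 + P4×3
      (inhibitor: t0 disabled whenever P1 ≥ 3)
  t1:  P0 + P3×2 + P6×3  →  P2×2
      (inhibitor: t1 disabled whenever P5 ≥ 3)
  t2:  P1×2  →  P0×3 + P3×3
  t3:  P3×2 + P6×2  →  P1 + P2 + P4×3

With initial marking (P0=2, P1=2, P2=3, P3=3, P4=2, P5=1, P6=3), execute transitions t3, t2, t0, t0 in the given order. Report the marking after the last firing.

(P0=1, P1=1, P2=4, P3=10, P4=11, P5=1, P6=1)

step 1: fire t3:  (P0=2, P1=2, P2=3, P3=3, P4=2, P5=1, P6=3) → (P0=2, P1=3, P2=4, P3=1, P4=5, P5=1, P6=1)
step 2: fire t2:  (P0=2, P1=3, P2=4, P3=1, P4=5, P5=1, P6=1) → (P0=5, P1=1, P2=4, P3=4, P4=5, P5=1, P6=1)
step 3: fire t0:  (P0=5, P1=1, P2=4, P3=4, P4=5, P5=1, P6=1) → (P0=3, P1=1, P2=4, P3=7, P4=8, P5=1, P6=1)
step 4: fire t0:  (P0=3, P1=1, P2=4, P3=7, P4=8, P5=1, P6=1) → (P0=1, P1=1, P2=4, P3=10, P4=11, P5=1, P6=1)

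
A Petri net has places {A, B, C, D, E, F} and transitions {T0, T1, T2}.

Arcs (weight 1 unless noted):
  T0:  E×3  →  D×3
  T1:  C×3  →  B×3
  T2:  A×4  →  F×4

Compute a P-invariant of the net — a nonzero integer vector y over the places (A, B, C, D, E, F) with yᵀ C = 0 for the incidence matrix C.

y = (A:0, B:1, C:1, D:0, E:0, F:0)

Incidence matrix C (rows=places, cols=transitions):
       T0   T1   T2
    A   0    0   -4
    B   0    3    0
    C   0   -3    0
    D   3    0    0
    E  -3    0    0
    F   0    0    4

Candidate y = [0, 1, 1, 0, 0, 0]; check y·C column-wise:
  col T0: 1·0 + 1·0 + 0·3 + 0·-3 = 0
  col T1: 1·3 + 1·-3 = 0
  col T2: 0·-4 + 1·0 + 1·0 + 0·4 = 0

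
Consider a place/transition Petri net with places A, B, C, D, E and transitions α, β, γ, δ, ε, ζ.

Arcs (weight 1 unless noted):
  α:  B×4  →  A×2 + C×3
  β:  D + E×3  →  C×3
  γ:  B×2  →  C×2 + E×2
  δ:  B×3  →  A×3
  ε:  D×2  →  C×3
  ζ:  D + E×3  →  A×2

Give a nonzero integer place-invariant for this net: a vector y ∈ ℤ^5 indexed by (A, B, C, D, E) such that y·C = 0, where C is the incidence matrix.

y = (A:3, B:3, C:2, D:3, E:1)

Incidence matrix C (rows=places, cols=transitions):
        α    β    γ    δ    ε    ζ
    A   2    0    0    3    0    2
    B  -4    0   -2   -3    0    0
    C   3    3    2    0    3    0
    D   0   -1    0    0   -2   -1
    E   0   -3    2    0    0   -3

Candidate y = [3, 3, 2, 3, 1]; check y·C column-wise:
  col α: 3·2 + 3·-4 + 2·3 + 3·0 + 1·0 = 0
  col β: 3·0 + 3·0 + 2·3 + 3·-1 + 1·-3 = 0
  col γ: 3·0 + 3·-2 + 2·2 + 3·0 + 1·2 = 0
  col δ: 3·3 + 3·-3 + 2·0 + 3·0 + 1·0 = 0
  col ε: 3·0 + 3·0 + 2·3 + 3·-2 + 1·0 = 0
  col ζ: 3·2 + 3·0 + 2·0 + 3·-1 + 1·-3 = 0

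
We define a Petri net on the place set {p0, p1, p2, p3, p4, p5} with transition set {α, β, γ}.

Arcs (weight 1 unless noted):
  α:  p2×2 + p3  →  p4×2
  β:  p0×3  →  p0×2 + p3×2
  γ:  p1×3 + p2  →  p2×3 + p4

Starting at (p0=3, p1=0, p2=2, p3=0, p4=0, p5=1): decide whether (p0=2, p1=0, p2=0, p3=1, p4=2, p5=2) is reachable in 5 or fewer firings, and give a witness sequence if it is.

depth 0: 1 marking
depth 1: 2 markings reached so far
depth 2: 3 markings reached so far
depth 3: 3 markings reached so far
(frontier empty at depth 3; search complete)
target is not among the 3 markings reachable within 5 steps

NO — not reachable within 5 firings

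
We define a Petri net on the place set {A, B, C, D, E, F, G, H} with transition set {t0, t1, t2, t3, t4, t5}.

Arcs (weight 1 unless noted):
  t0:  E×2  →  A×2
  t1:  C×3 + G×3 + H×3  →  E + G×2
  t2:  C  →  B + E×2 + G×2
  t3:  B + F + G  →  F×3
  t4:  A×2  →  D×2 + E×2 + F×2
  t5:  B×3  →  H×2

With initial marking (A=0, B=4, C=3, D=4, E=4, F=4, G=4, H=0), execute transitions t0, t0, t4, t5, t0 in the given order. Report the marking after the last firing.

(A=4, B=1, C=3, D=6, E=0, F=6, G=4, H=2)

step 1: fire t0:  (A=0, B=4, C=3, D=4, E=4, F=4, G=4, H=0) → (A=2, B=4, C=3, D=4, E=2, F=4, G=4, H=0)
step 2: fire t0:  (A=2, B=4, C=3, D=4, E=2, F=4, G=4, H=0) → (A=4, B=4, C=3, D=4, E=0, F=4, G=4, H=0)
step 3: fire t4:  (A=4, B=4, C=3, D=4, E=0, F=4, G=4, H=0) → (A=2, B=4, C=3, D=6, E=2, F=6, G=4, H=0)
step 4: fire t5:  (A=2, B=4, C=3, D=6, E=2, F=6, G=4, H=0) → (A=2, B=1, C=3, D=6, E=2, F=6, G=4, H=2)
step 5: fire t0:  (A=2, B=1, C=3, D=6, E=2, F=6, G=4, H=2) → (A=4, B=1, C=3, D=6, E=0, F=6, G=4, H=2)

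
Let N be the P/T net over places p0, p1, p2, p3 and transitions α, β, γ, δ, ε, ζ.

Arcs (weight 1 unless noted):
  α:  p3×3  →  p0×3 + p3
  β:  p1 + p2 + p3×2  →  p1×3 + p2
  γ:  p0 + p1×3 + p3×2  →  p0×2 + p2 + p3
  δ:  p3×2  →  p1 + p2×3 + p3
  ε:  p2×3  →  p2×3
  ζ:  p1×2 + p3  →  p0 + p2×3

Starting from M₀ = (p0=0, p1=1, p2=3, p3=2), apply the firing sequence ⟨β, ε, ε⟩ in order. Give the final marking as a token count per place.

step 1: fire β:  (p0=0, p1=1, p2=3, p3=2) → (p0=0, p1=3, p2=3, p3=0)
step 2: fire ε:  (p0=0, p1=3, p2=3, p3=0) → (p0=0, p1=3, p2=3, p3=0)
step 3: fire ε:  (p0=0, p1=3, p2=3, p3=0) → (p0=0, p1=3, p2=3, p3=0)

(p0=0, p1=3, p2=3, p3=0)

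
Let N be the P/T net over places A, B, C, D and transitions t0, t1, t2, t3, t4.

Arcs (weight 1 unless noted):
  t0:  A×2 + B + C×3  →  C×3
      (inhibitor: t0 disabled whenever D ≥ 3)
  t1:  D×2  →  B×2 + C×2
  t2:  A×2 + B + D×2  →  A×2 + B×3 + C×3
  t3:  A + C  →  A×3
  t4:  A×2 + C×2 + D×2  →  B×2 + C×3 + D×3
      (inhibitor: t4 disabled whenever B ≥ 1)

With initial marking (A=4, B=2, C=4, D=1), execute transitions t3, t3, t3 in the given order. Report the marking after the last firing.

(A=10, B=2, C=1, D=1)

step 1: fire t3:  (A=4, B=2, C=4, D=1) → (A=6, B=2, C=3, D=1)
step 2: fire t3:  (A=6, B=2, C=3, D=1) → (A=8, B=2, C=2, D=1)
step 3: fire t3:  (A=8, B=2, C=2, D=1) → (A=10, B=2, C=1, D=1)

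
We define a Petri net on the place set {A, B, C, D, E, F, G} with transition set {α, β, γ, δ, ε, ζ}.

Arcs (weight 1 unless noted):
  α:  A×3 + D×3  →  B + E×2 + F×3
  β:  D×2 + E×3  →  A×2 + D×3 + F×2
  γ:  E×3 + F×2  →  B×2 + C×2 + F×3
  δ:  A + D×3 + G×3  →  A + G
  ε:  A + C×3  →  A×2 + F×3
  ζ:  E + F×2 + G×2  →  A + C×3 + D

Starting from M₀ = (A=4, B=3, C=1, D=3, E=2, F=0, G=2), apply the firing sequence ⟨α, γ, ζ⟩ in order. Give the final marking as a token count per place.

(A=2, B=6, C=6, D=1, E=0, F=2, G=0)

step 1: fire α:  (A=4, B=3, C=1, D=3, E=2, F=0, G=2) → (A=1, B=4, C=1, D=0, E=4, F=3, G=2)
step 2: fire γ:  (A=1, B=4, C=1, D=0, E=4, F=3, G=2) → (A=1, B=6, C=3, D=0, E=1, F=4, G=2)
step 3: fire ζ:  (A=1, B=6, C=3, D=0, E=1, F=4, G=2) → (A=2, B=6, C=6, D=1, E=0, F=2, G=0)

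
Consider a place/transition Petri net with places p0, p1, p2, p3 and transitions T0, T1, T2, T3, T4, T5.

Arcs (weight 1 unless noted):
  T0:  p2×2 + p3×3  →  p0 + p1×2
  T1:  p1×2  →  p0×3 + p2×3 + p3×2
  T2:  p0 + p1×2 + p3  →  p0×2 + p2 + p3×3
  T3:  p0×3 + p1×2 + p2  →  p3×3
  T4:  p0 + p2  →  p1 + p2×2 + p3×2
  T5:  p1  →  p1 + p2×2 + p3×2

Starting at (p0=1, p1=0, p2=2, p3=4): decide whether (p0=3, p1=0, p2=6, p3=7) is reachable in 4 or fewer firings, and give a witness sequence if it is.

depth 0: 1 marking
depth 1: 3 markings reached so far
depth 2: 8 markings reached so far
depth 3: 18 markings reached so far
depth 4: 37 markings reached so far
target is not among the 37 markings reachable within 4 steps

NO — not reachable within 4 firings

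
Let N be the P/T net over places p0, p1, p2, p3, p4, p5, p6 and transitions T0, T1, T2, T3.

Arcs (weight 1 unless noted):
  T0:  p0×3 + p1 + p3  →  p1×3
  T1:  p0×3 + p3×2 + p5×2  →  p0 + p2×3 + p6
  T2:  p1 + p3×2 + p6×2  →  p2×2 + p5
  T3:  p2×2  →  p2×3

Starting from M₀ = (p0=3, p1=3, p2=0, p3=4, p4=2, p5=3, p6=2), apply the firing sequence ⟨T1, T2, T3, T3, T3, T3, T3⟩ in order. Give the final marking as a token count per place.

(p0=1, p1=2, p2=10, p3=0, p4=2, p5=2, p6=1)

step 1: fire T1:  (p0=3, p1=3, p2=0, p3=4, p4=2, p5=3, p6=2) → (p0=1, p1=3, p2=3, p3=2, p4=2, p5=1, p6=3)
step 2: fire T2:  (p0=1, p1=3, p2=3, p3=2, p4=2, p5=1, p6=3) → (p0=1, p1=2, p2=5, p3=0, p4=2, p5=2, p6=1)
step 3: fire T3:  (p0=1, p1=2, p2=5, p3=0, p4=2, p5=2, p6=1) → (p0=1, p1=2, p2=6, p3=0, p4=2, p5=2, p6=1)
step 4: fire T3:  (p0=1, p1=2, p2=6, p3=0, p4=2, p5=2, p6=1) → (p0=1, p1=2, p2=7, p3=0, p4=2, p5=2, p6=1)
step 5: fire T3:  (p0=1, p1=2, p2=7, p3=0, p4=2, p5=2, p6=1) → (p0=1, p1=2, p2=8, p3=0, p4=2, p5=2, p6=1)
step 6: fire T3:  (p0=1, p1=2, p2=8, p3=0, p4=2, p5=2, p6=1) → (p0=1, p1=2, p2=9, p3=0, p4=2, p5=2, p6=1)
step 7: fire T3:  (p0=1, p1=2, p2=9, p3=0, p4=2, p5=2, p6=1) → (p0=1, p1=2, p2=10, p3=0, p4=2, p5=2, p6=1)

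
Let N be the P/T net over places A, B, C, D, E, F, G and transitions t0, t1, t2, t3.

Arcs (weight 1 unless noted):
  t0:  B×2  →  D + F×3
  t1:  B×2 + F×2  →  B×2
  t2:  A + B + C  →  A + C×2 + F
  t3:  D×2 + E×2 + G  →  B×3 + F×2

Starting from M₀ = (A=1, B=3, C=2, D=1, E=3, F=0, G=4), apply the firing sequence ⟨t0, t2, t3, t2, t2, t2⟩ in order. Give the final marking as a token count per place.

step 1: fire t0:  (A=1, B=3, C=2, D=1, E=3, F=0, G=4) → (A=1, B=1, C=2, D=2, E=3, F=3, G=4)
step 2: fire t2:  (A=1, B=1, C=2, D=2, E=3, F=3, G=4) → (A=1, B=0, C=3, D=2, E=3, F=4, G=4)
step 3: fire t3:  (A=1, B=0, C=3, D=2, E=3, F=4, G=4) → (A=1, B=3, C=3, D=0, E=1, F=6, G=3)
step 4: fire t2:  (A=1, B=3, C=3, D=0, E=1, F=6, G=3) → (A=1, B=2, C=4, D=0, E=1, F=7, G=3)
step 5: fire t2:  (A=1, B=2, C=4, D=0, E=1, F=7, G=3) → (A=1, B=1, C=5, D=0, E=1, F=8, G=3)
step 6: fire t2:  (A=1, B=1, C=5, D=0, E=1, F=8, G=3) → (A=1, B=0, C=6, D=0, E=1, F=9, G=3)

(A=1, B=0, C=6, D=0, E=1, F=9, G=3)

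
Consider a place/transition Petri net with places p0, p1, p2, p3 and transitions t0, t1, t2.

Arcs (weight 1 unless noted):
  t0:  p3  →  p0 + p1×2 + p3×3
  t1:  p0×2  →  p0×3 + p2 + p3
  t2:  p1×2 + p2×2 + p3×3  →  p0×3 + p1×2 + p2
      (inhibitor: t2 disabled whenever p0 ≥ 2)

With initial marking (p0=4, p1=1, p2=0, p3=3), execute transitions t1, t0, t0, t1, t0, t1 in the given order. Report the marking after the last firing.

(p0=10, p1=7, p2=3, p3=12)

step 1: fire t1:  (p0=4, p1=1, p2=0, p3=3) → (p0=5, p1=1, p2=1, p3=4)
step 2: fire t0:  (p0=5, p1=1, p2=1, p3=4) → (p0=6, p1=3, p2=1, p3=6)
step 3: fire t0:  (p0=6, p1=3, p2=1, p3=6) → (p0=7, p1=5, p2=1, p3=8)
step 4: fire t1:  (p0=7, p1=5, p2=1, p3=8) → (p0=8, p1=5, p2=2, p3=9)
step 5: fire t0:  (p0=8, p1=5, p2=2, p3=9) → (p0=9, p1=7, p2=2, p3=11)
step 6: fire t1:  (p0=9, p1=7, p2=2, p3=11) → (p0=10, p1=7, p2=3, p3=12)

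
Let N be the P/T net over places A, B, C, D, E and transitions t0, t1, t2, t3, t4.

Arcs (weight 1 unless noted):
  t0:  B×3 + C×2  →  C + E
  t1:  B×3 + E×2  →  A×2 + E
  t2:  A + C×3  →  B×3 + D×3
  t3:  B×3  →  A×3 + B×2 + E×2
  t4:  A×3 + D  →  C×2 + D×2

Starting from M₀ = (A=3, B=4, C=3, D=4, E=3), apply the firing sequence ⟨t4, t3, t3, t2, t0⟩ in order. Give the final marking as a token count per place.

(A=5, B=2, C=1, D=8, E=8)

step 1: fire t4:  (A=3, B=4, C=3, D=4, E=3) → (A=0, B=4, C=5, D=5, E=3)
step 2: fire t3:  (A=0, B=4, C=5, D=5, E=3) → (A=3, B=3, C=5, D=5, E=5)
step 3: fire t3:  (A=3, B=3, C=5, D=5, E=5) → (A=6, B=2, C=5, D=5, E=7)
step 4: fire t2:  (A=6, B=2, C=5, D=5, E=7) → (A=5, B=5, C=2, D=8, E=7)
step 5: fire t0:  (A=5, B=5, C=2, D=8, E=7) → (A=5, B=2, C=1, D=8, E=8)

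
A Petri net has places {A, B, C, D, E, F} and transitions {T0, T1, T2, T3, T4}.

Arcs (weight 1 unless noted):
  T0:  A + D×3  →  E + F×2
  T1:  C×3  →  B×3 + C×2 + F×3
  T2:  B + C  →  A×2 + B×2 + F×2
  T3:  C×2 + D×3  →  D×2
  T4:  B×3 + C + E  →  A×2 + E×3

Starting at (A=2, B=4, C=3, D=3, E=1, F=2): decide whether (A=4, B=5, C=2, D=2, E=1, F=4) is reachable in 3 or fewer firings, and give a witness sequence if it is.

NO — not reachable within 3 firings

depth 0: 1 marking
depth 1: 6 markings reached so far
depth 2: 16 markings reached so far
depth 3: 25 markings reached so far
target is not among the 25 markings reachable within 3 steps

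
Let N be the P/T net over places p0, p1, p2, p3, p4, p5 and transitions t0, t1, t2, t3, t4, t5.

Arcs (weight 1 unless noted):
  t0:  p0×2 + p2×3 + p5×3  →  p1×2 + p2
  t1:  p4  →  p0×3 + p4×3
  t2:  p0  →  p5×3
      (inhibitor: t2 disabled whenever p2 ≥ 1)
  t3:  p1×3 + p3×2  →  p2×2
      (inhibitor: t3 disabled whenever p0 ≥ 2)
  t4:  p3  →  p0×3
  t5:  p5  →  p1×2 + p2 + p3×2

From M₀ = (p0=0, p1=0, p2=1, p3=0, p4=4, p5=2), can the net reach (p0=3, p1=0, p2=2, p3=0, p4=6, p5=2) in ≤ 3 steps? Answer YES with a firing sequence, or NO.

NO — not reachable within 3 firings

depth 0: 1 marking
depth 1: 3 markings reached so far
depth 2: 7 markings reached so far
depth 3: 14 markings reached so far
target is not among the 14 markings reachable within 3 steps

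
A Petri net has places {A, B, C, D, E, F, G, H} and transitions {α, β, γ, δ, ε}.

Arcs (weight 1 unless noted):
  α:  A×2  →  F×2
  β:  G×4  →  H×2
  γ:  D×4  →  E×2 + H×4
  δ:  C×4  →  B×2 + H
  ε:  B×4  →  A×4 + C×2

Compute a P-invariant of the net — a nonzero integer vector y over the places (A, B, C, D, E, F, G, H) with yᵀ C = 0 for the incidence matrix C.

Incidence matrix C (rows=places, cols=transitions):
        α    β    γ    δ    ε
    A  -2    0    0    0    4
    B   0    0    0    2   -4
    C   0    0    0   -4    2
    D   0    0   -4    0    0
    E   0    0    2    0    0
    F   2    0    0    0    0
    G   0   -4    0    0    0
    H   0    2    4    1    0

Candidate y = [0, 0, 0, 1, 2, 0, 0, 0]; check y·C column-wise:
  col α: 0·-2 + 1·0 + 2·0 + 0·2 = 0
  col β: 1·0 + 2·0 + 0·-4 + 0·2 = 0
  col γ: 1·-4 + 2·2 + 0·4 = 0
  col δ: 0·2 + 0·-4 + 1·0 + 2·0 + 0·1 = 0
  col ε: 0·4 + 0·-4 + 0·2 + 1·0 + 2·0 = 0

y = (A:0, B:0, C:0, D:1, E:2, F:0, G:0, H:0)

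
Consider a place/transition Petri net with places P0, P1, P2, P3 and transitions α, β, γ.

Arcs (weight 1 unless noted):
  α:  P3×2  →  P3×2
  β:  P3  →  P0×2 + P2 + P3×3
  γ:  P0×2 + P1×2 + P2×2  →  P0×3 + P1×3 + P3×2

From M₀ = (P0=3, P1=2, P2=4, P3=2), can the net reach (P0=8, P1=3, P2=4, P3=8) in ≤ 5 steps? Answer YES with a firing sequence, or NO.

step 1: fire β:  (P0=3, P1=2, P2=4, P3=2) → (P0=5, P1=2, P2=5, P3=4)
step 2: fire β:  (P0=5, P1=2, P2=5, P3=4) → (P0=7, P1=2, P2=6, P3=6)
step 3: fire γ:  (P0=7, P1=2, P2=6, P3=6) → (P0=8, P1=3, P2=4, P3=8)

YES — reachable via ⟨β, β, γ⟩ (3 firings)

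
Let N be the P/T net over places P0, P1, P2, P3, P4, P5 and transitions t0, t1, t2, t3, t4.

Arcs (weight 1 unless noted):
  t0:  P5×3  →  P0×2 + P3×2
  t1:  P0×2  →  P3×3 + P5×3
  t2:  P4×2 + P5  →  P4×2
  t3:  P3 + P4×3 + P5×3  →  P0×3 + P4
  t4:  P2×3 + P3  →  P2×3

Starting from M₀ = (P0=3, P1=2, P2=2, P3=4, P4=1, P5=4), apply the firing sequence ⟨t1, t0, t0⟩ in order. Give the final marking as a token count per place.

step 1: fire t1:  (P0=3, P1=2, P2=2, P3=4, P4=1, P5=4) → (P0=1, P1=2, P2=2, P3=7, P4=1, P5=7)
step 2: fire t0:  (P0=1, P1=2, P2=2, P3=7, P4=1, P5=7) → (P0=3, P1=2, P2=2, P3=9, P4=1, P5=4)
step 3: fire t0:  (P0=3, P1=2, P2=2, P3=9, P4=1, P5=4) → (P0=5, P1=2, P2=2, P3=11, P4=1, P5=1)

(P0=5, P1=2, P2=2, P3=11, P4=1, P5=1)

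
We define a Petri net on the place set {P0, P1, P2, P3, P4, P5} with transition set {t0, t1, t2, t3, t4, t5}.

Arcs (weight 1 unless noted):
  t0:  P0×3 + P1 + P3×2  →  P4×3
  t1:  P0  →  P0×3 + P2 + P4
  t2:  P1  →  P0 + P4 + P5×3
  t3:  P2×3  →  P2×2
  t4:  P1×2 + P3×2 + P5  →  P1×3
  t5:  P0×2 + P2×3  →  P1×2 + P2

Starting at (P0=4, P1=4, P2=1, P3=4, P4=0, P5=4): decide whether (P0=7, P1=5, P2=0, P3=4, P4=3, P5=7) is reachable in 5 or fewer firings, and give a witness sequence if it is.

depth 0: 1 marking
depth 1: 5 markings reached so far
depth 2: 14 markings reached so far
depth 3: 31 markings reached so far
depth 4: 61 markings reached so far
depth 5: 108 markings reached so far
target is not among the 108 markings reachable within 5 steps

NO — not reachable within 5 firings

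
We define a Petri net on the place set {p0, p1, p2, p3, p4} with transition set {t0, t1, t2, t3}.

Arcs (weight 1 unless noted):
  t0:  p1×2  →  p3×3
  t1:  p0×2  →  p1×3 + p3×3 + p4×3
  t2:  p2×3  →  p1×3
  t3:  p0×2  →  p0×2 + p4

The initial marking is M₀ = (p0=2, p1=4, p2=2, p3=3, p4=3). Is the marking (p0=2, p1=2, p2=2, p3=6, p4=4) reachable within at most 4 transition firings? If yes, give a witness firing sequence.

step 1: fire t0:  (p0=2, p1=4, p2=2, p3=3, p4=3) → (p0=2, p1=2, p2=2, p3=6, p4=3)
step 2: fire t3:  (p0=2, p1=2, p2=2, p3=6, p4=3) → (p0=2, p1=2, p2=2, p3=6, p4=4)

YES — reachable via ⟨t0, t3⟩ (2 firings)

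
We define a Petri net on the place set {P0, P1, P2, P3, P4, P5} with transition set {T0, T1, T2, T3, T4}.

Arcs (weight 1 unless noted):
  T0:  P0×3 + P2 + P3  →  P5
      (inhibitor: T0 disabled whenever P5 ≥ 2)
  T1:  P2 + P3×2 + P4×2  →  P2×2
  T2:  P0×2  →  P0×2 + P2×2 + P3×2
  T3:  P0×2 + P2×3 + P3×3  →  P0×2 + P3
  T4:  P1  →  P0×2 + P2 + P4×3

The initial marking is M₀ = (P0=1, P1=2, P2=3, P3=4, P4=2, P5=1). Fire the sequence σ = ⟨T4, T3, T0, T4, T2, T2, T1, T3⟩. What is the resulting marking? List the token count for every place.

(P0=2, P1=0, P2=3, P3=1, P4=6, P5=2)

step 1: fire T4:  (P0=1, P1=2, P2=3, P3=4, P4=2, P5=1) → (P0=3, P1=1, P2=4, P3=4, P4=5, P5=1)
step 2: fire T3:  (P0=3, P1=1, P2=4, P3=4, P4=5, P5=1) → (P0=3, P1=1, P2=1, P3=2, P4=5, P5=1)
step 3: fire T0:  (P0=3, P1=1, P2=1, P3=2, P4=5, P5=1) → (P0=0, P1=1, P2=0, P3=1, P4=5, P5=2)
step 4: fire T4:  (P0=0, P1=1, P2=0, P3=1, P4=5, P5=2) → (P0=2, P1=0, P2=1, P3=1, P4=8, P5=2)
step 5: fire T2:  (P0=2, P1=0, P2=1, P3=1, P4=8, P5=2) → (P0=2, P1=0, P2=3, P3=3, P4=8, P5=2)
step 6: fire T2:  (P0=2, P1=0, P2=3, P3=3, P4=8, P5=2) → (P0=2, P1=0, P2=5, P3=5, P4=8, P5=2)
step 7: fire T1:  (P0=2, P1=0, P2=5, P3=5, P4=8, P5=2) → (P0=2, P1=0, P2=6, P3=3, P4=6, P5=2)
step 8: fire T3:  (P0=2, P1=0, P2=6, P3=3, P4=6, P5=2) → (P0=2, P1=0, P2=3, P3=1, P4=6, P5=2)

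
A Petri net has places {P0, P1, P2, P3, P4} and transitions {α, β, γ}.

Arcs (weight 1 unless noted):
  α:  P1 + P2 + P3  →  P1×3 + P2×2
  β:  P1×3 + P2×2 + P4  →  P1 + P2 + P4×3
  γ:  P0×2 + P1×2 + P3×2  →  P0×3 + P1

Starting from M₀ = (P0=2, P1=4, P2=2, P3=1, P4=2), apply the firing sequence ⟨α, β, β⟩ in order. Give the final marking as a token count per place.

(P0=2, P1=2, P2=1, P3=0, P4=6)

step 1: fire α:  (P0=2, P1=4, P2=2, P3=1, P4=2) → (P0=2, P1=6, P2=3, P3=0, P4=2)
step 2: fire β:  (P0=2, P1=6, P2=3, P3=0, P4=2) → (P0=2, P1=4, P2=2, P3=0, P4=4)
step 3: fire β:  (P0=2, P1=4, P2=2, P3=0, P4=4) → (P0=2, P1=2, P2=1, P3=0, P4=6)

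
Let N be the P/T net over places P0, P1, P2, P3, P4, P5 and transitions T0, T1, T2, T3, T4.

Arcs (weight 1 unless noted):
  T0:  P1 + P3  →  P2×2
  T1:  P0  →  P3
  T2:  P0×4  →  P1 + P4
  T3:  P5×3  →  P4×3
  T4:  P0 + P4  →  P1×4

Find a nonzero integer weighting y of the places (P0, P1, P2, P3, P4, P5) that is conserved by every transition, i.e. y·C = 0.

y = (P0:1, P1:1, P2:1, P3:1, P4:3, P5:3)

Incidence matrix C (rows=places, cols=transitions):
       T0   T1   T2   T3   T4
   P0   0   -1   -4    0   -1
   P1  -1    0    1    0    4
   P2   2    0    0    0    0
   P3  -1    1    0    0    0
   P4   0    0    1    3   -1
   P5   0    0    0   -3    0

Candidate y = [1, 1, 1, 1, 3, 3]; check y·C column-wise:
  col T0: 1·0 + 1·-1 + 1·2 + 1·-1 + 3·0 + 3·0 = 0
  col T1: 1·-1 + 1·0 + 1·0 + 1·1 + 3·0 + 3·0 = 0
  col T2: 1·-4 + 1·1 + 1·0 + 1·0 + 3·1 + 3·0 = 0
  col T3: 1·0 + 1·0 + 1·0 + 1·0 + 3·3 + 3·-3 = 0
  col T4: 1·-1 + 1·4 + 1·0 + 1·0 + 3·-1 + 3·0 = 0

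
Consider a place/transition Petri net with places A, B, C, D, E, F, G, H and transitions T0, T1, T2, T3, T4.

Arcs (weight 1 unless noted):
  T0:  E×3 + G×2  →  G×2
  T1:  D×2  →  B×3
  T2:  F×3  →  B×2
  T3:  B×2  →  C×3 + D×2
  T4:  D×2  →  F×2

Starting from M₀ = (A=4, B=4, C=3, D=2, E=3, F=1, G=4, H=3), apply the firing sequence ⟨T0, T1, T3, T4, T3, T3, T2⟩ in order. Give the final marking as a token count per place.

step 1: fire T0:  (A=4, B=4, C=3, D=2, E=3, F=1, G=4, H=3) → (A=4, B=4, C=3, D=2, E=0, F=1, G=4, H=3)
step 2: fire T1:  (A=4, B=4, C=3, D=2, E=0, F=1, G=4, H=3) → (A=4, B=7, C=3, D=0, E=0, F=1, G=4, H=3)
step 3: fire T3:  (A=4, B=7, C=3, D=0, E=0, F=1, G=4, H=3) → (A=4, B=5, C=6, D=2, E=0, F=1, G=4, H=3)
step 4: fire T4:  (A=4, B=5, C=6, D=2, E=0, F=1, G=4, H=3) → (A=4, B=5, C=6, D=0, E=0, F=3, G=4, H=3)
step 5: fire T3:  (A=4, B=5, C=6, D=0, E=0, F=3, G=4, H=3) → (A=4, B=3, C=9, D=2, E=0, F=3, G=4, H=3)
step 6: fire T3:  (A=4, B=3, C=9, D=2, E=0, F=3, G=4, H=3) → (A=4, B=1, C=12, D=4, E=0, F=3, G=4, H=3)
step 7: fire T2:  (A=4, B=1, C=12, D=4, E=0, F=3, G=4, H=3) → (A=4, B=3, C=12, D=4, E=0, F=0, G=4, H=3)

(A=4, B=3, C=12, D=4, E=0, F=0, G=4, H=3)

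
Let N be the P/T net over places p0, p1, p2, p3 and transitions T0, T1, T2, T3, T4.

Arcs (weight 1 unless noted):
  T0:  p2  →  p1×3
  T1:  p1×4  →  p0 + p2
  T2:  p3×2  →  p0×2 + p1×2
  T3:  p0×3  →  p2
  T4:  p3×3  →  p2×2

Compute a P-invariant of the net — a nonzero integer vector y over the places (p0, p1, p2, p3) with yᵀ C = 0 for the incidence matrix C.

y = (p0:1, p1:1, p2:3, p3:2)

Incidence matrix C (rows=places, cols=transitions):
       T0   T1   T2   T3   T4
   p0   0    1    2   -3    0
   p1   3   -4    2    0    0
   p2  -1    1    0    1    2
   p3   0    0   -2    0   -3

Candidate y = [1, 1, 3, 2]; check y·C column-wise:
  col T0: 1·0 + 1·3 + 3·-1 + 2·0 = 0
  col T1: 1·1 + 1·-4 + 3·1 + 2·0 = 0
  col T2: 1·2 + 1·2 + 3·0 + 2·-2 = 0
  col T3: 1·-3 + 1·0 + 3·1 + 2·0 = 0
  col T4: 1·0 + 1·0 + 3·2 + 2·-3 = 0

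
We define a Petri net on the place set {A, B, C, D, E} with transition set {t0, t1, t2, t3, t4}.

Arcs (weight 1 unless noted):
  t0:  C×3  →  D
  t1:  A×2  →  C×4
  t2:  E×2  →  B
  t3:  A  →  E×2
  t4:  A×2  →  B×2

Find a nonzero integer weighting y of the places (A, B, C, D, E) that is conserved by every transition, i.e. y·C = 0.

y = (A:2, B:2, C:1, D:3, E:1)

Incidence matrix C (rows=places, cols=transitions):
       t0   t1   t2   t3   t4
    A   0   -2    0   -1   -2
    B   0    0    1    0    2
    C  -3    4    0    0    0
    D   1    0    0    0    0
    E   0    0   -2    2    0

Candidate y = [2, 2, 1, 3, 1]; check y·C column-wise:
  col t0: 2·0 + 2·0 + 1·-3 + 3·1 + 1·0 = 0
  col t1: 2·-2 + 2·0 + 1·4 + 3·0 + 1·0 = 0
  col t2: 2·0 + 2·1 + 1·0 + 3·0 + 1·-2 = 0
  col t3: 2·-1 + 2·0 + 1·0 + 3·0 + 1·2 = 0
  col t4: 2·-2 + 2·2 + 1·0 + 3·0 + 1·0 = 0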